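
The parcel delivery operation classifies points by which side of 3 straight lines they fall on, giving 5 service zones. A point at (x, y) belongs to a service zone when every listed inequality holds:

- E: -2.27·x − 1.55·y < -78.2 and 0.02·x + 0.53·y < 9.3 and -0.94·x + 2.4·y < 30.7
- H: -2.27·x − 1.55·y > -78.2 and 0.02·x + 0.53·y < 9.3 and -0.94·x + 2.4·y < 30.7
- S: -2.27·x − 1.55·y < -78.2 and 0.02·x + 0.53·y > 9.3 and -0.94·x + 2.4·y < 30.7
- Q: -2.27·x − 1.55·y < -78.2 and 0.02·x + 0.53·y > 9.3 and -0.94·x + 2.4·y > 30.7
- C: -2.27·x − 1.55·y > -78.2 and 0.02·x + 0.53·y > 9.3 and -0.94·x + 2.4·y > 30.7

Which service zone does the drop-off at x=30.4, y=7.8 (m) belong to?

E

-2.27·30.4 − 1.55·7.8 = -81.098, which is < -78.2
0.02·30.4 + 0.53·7.8 = 4.742, which is < 9.3
-0.94·30.4 + 2.4·7.8 = -9.856, which is < 30.7
This sign pattern matches E.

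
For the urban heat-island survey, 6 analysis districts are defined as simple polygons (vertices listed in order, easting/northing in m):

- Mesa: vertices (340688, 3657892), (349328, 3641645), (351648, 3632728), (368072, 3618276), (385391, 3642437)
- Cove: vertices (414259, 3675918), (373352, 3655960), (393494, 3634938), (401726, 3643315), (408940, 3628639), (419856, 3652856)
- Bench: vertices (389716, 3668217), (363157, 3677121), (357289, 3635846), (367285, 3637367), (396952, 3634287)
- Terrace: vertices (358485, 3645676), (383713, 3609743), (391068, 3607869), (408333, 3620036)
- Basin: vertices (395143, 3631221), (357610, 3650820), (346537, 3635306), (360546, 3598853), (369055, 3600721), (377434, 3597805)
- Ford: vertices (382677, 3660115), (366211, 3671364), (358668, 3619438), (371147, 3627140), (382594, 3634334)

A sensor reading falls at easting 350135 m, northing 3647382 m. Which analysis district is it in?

Mesa

Cast a ray rightward from (350135, 3647382). For each polygon, the edges (by vertex number in listed order) whose endpoints lie on opposite sides of northing = 3647382, where each meets that height, and whether that is right or left of the point:
Mesa: 1–2 at easting≈346277.1 (left), 5–1 at easting≈371087.8 (right) → 1 crossing.
Cove: 2–3 at easting≈381570.9 (right), 5–6 at easting≈417388.6 (right) → 2 crossings.
Bench: 2–3 at easting≈358929.1 (right), 5–1 at easting≈394159.3 (right) → 2 crossings.
Terrace: no edge straddles that height → 0 crossings.
Basin: 1–2 at easting≈364193.9 (right), 2–3 at easting≈355156.2 (right) → 2 crossings.
Ford: 2–3 at easting≈362727.3 (right), 5–1 at easting≈382636.0 (right) → 2 crossings.
Only Mesa has an odd count, so the point is inside Mesa.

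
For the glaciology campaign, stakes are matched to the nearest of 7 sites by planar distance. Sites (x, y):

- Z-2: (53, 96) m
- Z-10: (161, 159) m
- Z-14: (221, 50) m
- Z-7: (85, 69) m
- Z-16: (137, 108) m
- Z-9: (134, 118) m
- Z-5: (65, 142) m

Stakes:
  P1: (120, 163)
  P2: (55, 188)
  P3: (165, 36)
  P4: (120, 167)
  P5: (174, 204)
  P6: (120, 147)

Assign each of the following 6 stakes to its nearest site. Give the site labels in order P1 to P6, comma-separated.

Z-10, Z-5, Z-14, Z-10, Z-10, Z-9

P1 → Z-10 (d²=1697.00)
P2 → Z-5 (d²=2216.00)
P3 → Z-14 (d²=3332.00)
P4 → Z-10 (d²=1745.00)
P5 → Z-10 (d²=2194.00)
P6 → Z-9 (d²=1037.00)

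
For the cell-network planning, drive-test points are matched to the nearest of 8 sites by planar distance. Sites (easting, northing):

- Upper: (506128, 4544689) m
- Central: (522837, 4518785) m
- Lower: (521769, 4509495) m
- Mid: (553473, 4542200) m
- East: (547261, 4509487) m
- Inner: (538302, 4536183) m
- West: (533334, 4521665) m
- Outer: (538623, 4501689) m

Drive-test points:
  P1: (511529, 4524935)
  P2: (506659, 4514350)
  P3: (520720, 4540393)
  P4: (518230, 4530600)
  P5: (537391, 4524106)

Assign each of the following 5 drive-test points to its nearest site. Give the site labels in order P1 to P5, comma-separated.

P1 → Central (d²=165693364.00)
P2 → Lower (d²=251883125.00)
P3 → Upper (d²=231382080.00)
P4 → Central (d²=160818674.00)
P5 → West (d²=22417730.00)

Central, Lower, Upper, Central, West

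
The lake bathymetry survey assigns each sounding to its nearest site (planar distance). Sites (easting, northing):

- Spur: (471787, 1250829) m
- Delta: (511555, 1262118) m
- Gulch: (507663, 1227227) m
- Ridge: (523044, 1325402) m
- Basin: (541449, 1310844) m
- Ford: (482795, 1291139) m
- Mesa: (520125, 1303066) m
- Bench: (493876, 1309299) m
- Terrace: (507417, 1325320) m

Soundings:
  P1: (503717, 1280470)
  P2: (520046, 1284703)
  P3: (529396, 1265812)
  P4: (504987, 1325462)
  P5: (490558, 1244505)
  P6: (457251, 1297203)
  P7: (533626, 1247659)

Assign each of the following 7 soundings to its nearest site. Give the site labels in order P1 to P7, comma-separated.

Delta, Mesa, Delta, Terrace, Spur, Ford, Delta

P1 → Delta (d²=398230148.00)
P2 → Mesa (d²=337206010.00)
P3 → Delta (d²=331946917.00)
P4 → Terrace (d²=5925064.00)
P5 → Spur (d²=392343417.00)
P6 → Ford (d²=689268032.00)
P7 → Delta (d²=696191722.00)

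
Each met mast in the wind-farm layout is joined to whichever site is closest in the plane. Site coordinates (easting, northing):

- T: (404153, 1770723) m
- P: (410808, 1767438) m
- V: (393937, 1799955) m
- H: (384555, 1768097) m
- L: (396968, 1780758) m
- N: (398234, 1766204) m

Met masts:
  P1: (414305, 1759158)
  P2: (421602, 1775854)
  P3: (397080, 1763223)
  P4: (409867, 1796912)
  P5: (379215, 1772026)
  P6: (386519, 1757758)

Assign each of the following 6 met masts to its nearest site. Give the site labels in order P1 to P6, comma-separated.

P, P, N, V, H, H

P1 → P (d²=80787409.00)
P2 → P (d²=187339492.00)
P3 → N (d²=10218077.00)
P4 → V (d²=263024749.00)
P5 → H (d²=43952641.00)
P6 → H (d²=110752217.00)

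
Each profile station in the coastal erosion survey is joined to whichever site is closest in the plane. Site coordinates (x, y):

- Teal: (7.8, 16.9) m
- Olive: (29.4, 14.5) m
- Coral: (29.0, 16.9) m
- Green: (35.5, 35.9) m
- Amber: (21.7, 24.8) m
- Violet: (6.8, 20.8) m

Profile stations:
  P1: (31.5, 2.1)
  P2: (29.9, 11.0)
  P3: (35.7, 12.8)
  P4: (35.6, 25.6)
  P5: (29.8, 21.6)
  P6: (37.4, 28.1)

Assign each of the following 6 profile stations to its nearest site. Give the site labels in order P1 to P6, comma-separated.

P1 → Olive (d²=158.17)
P2 → Olive (d²=12.50)
P3 → Olive (d²=42.58)
P4 → Green (d²=106.10)
P5 → Coral (d²=22.73)
P6 → Green (d²=64.45)

Olive, Olive, Olive, Green, Coral, Green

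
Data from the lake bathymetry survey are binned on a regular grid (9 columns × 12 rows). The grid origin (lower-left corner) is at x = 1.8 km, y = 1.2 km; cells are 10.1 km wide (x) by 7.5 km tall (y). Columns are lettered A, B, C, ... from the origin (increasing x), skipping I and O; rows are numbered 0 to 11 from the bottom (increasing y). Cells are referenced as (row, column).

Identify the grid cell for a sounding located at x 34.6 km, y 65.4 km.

(8, D)

Column index: ⌊(34.6 − 1.8) / 10.1⌋ = ⌊3.248⌋ = 3 → column D
Row offset from origin: ⌊(65.4 − 1.2) / 7.5⌋ = ⌊8.560⌋ = 8 → row 8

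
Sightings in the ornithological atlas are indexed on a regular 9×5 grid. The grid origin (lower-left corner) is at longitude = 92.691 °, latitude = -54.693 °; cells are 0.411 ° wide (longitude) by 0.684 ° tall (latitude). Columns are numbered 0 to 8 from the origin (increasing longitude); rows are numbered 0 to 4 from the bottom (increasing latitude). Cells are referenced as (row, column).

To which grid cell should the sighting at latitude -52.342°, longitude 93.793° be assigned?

(3, 2)

Column index: ⌊(93.793 − 92.691) / 0.411⌋ = ⌊2.681⌋ = 2
Row offset from origin: ⌊(-52.342 − -54.693) / 0.684⌋ = ⌊3.437⌋ = 3 → row 3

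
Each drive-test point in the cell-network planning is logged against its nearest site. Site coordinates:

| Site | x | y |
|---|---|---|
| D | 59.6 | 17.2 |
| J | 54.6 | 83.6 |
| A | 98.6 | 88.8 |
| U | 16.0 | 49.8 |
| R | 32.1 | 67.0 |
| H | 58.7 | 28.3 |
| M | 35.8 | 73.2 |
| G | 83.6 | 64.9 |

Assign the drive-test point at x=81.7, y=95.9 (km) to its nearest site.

A

Squared distances to each site:
D: 6682.100; J: 885.700; A: 336.020; U: 6441.700; R: 3295.370; H: 5098.760; M: 2622.100; G: 964.610.
Minimum at A.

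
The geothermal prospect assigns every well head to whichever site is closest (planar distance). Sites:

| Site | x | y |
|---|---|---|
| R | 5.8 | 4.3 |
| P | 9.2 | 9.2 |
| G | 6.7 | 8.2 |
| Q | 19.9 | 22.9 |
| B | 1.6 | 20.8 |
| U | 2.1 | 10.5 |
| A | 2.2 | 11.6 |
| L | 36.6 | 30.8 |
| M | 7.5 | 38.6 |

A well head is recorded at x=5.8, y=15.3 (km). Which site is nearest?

Squared distances to each site:
R: 121.000; P: 48.770; G: 51.220; Q: 256.570; B: 47.890; U: 36.730; A: 26.650; L: 1188.890; M: 545.780.
Minimum at A.

A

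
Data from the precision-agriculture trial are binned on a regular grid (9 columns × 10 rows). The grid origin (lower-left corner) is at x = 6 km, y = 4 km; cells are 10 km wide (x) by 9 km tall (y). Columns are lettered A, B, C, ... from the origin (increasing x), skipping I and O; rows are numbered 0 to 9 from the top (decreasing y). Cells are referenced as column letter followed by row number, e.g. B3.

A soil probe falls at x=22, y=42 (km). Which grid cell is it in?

B5

Column index: ⌊(22 − 6) / 10⌋ = ⌊1.600⌋ = 1 → column B
Row offset from origin: ⌊(42 − 4) / 9⌋ = ⌊4.222⌋ = 4 → row 5 (counted from top)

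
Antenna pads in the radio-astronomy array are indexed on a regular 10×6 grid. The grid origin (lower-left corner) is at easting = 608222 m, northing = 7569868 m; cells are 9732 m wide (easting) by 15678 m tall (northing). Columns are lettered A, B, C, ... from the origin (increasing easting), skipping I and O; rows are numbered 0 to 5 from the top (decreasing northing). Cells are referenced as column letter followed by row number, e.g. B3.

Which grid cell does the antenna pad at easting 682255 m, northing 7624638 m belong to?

H2

Column index: ⌊(682255 − 608222) / 9732⌋ = ⌊7.607⌋ = 7 → column H
Row offset from origin: ⌊(7624638 − 7569868) / 15678⌋ = ⌊3.493⌋ = 3 → row 2 (counted from top)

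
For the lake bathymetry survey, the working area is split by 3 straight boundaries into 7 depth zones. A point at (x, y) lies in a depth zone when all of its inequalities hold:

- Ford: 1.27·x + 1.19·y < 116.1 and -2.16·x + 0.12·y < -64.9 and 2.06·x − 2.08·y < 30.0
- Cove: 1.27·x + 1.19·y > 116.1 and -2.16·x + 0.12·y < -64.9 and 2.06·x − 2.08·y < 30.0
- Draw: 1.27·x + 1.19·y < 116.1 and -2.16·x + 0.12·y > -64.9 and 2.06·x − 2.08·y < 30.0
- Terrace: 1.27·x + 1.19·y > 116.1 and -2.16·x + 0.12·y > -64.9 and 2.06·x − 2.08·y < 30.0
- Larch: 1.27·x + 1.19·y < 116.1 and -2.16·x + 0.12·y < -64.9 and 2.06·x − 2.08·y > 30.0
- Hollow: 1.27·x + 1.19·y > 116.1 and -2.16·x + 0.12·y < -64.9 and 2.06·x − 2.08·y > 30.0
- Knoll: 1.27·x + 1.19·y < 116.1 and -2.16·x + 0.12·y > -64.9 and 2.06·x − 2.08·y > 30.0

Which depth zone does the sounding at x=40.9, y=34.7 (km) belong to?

1.27·40.9 + 1.19·34.7 = 93.236, which is < 116.1
-2.16·40.9 + 0.12·34.7 = -84.180, which is < -64.9
2.06·40.9 − 2.08·34.7 = 12.078, which is < 30.0
This sign pattern matches Ford.

Ford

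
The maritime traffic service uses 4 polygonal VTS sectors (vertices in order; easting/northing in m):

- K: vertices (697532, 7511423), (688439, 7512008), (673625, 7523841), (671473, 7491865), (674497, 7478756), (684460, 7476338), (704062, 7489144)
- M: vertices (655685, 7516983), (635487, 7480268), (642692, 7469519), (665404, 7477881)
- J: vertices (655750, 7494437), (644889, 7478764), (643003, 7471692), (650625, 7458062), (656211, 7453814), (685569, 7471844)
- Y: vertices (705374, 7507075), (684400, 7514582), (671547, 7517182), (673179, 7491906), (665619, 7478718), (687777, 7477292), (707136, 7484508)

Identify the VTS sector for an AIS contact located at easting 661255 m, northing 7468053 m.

J

Cast a ray rightward from (661255, 7468053). For each polygon, the edges (by vertex number in listed order) whose endpoints lie on opposite sides of northing = 7468053, where each meets that height, and whether that is right or left of the point:
K: no edge straddles that height → 0 crossings.
M: no edge straddles that height → 0 crossings.
J: 3–4 at easting≈645038.0 (left), 5–6 at easting≈679396.2 (right) → 1 crossing.
Y: no edge straddles that height → 0 crossings.
Only J has an odd count, so the point is inside J.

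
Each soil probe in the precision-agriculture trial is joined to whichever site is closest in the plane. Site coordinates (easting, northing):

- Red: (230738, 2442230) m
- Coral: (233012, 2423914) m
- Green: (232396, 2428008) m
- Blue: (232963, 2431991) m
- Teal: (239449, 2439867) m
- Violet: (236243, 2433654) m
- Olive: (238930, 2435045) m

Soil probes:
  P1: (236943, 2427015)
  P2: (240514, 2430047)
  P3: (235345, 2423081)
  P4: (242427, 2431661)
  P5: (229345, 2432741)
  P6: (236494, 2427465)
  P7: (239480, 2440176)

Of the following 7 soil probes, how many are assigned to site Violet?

0

P1 → Green
P2 → Olive
P3 → Coral
P4 → Olive
P5 → Blue
P6 → Green
P7 → Teal
0 of the 7 go to Violet.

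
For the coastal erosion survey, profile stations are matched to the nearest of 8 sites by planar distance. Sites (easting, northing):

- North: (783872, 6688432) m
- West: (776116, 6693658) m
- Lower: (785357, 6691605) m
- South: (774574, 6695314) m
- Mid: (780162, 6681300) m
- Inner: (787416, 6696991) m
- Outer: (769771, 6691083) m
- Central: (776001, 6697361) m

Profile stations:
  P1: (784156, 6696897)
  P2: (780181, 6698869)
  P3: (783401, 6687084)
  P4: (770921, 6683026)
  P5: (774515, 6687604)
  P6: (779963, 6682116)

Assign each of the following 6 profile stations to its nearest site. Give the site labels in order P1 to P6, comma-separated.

P1 → Inner (d²=10636436.00)
P2 → Central (d²=19746464.00)
P3 → North (d²=2038945.00)
P4 → Outer (d²=66237749.00)
P5 → Outer (d²=34608977.00)
P6 → Mid (d²=705457.00)

Inner, Central, North, Outer, Outer, Mid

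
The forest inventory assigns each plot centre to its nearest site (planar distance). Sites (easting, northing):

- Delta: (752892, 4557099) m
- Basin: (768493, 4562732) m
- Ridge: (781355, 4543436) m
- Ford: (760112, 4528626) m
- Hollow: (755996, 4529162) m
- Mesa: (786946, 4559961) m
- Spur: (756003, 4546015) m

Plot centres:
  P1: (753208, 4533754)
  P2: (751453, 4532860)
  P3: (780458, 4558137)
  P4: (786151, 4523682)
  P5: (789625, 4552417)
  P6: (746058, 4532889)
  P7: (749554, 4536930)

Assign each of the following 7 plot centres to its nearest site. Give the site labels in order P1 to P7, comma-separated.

Hollow, Hollow, Mesa, Ridge, Mesa, Hollow, Hollow

P1 → Hollow (d²=28859408.00)
P2 → Hollow (d²=34314053.00)
P3 → Mesa (d²=45421120.00)
P4 → Ridge (d²=413222132.00)
P5 → Mesa (d²=64088977.00)
P6 → Hollow (d²=112654373.00)
P7 → Hollow (d²=101841188.00)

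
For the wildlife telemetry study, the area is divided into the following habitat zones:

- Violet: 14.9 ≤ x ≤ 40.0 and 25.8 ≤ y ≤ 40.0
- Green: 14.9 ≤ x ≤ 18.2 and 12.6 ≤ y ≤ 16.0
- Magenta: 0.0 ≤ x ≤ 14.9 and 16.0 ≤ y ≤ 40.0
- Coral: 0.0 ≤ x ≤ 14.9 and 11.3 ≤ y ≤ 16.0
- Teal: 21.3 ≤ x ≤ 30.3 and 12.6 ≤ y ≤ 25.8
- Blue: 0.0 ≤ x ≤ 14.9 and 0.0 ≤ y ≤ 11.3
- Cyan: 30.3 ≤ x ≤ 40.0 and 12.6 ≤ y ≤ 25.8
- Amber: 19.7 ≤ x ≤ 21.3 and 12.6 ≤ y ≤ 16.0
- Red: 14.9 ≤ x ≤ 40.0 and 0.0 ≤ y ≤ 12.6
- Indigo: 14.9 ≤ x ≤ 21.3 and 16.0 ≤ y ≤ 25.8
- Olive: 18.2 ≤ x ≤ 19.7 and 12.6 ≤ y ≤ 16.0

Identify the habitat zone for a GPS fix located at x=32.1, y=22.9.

Cyan

The point has x = 32.1 and y = 22.9.
Only Cyan satisfies 30.3 ≤ x ≤ 40.0 and 12.6 ≤ y ≤ 25.8.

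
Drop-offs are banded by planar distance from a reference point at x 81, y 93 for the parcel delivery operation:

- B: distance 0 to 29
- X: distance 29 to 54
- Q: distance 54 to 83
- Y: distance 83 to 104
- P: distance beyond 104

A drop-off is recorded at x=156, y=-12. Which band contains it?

P

Distance = √((156−81)² + (-12−93)²) = √(5625.000 + 11025.000) = 129.035.
104 ≤ 129.035 < ∞ → P.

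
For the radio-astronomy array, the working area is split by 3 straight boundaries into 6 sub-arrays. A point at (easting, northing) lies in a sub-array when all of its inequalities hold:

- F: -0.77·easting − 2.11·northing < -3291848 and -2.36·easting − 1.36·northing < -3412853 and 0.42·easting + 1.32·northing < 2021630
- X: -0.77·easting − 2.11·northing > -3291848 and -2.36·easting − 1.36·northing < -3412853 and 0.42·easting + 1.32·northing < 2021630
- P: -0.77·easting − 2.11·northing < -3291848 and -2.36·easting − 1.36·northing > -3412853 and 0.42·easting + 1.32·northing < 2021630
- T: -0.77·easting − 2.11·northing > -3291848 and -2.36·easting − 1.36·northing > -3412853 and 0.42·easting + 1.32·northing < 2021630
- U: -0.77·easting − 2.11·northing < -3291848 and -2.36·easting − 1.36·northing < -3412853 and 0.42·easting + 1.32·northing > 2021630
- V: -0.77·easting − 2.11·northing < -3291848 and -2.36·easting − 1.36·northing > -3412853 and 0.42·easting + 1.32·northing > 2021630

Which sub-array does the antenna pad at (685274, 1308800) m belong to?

T

-0.77·685274 − 2.11·1308800 = -3289228.980, which is > -3291848
-2.36·685274 − 1.36·1308800 = -3397214.640, which is > -3412853
0.42·685274 + 1.32·1308800 = 2015431.080, which is < 2021630
This sign pattern matches T.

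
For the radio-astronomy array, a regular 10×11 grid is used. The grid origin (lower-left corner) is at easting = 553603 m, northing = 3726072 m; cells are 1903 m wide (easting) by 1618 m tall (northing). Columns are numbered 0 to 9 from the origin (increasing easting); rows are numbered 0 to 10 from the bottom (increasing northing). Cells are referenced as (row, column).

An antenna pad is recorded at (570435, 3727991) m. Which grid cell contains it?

Column index: ⌊(570435 − 553603) / 1903⌋ = ⌊8.845⌋ = 8
Row offset from origin: ⌊(3727991 − 3726072) / 1618⌋ = ⌊1.186⌋ = 1 → row 1

(1, 8)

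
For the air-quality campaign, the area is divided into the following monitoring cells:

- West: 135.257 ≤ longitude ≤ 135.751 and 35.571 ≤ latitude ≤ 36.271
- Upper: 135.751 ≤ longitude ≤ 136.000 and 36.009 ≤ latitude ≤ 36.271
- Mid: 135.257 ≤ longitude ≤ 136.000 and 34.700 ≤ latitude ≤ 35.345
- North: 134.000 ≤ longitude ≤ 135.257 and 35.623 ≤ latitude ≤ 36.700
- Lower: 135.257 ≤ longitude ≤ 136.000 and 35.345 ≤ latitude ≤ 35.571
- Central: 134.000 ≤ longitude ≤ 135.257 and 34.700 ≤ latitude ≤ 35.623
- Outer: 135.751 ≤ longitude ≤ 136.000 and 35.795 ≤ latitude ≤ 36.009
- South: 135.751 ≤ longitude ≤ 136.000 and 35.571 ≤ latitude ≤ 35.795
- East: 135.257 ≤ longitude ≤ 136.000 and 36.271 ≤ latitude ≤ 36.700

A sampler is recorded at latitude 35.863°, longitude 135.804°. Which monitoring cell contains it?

The point has longitude = 135.804 and latitude = 35.863.
Only Outer satisfies 135.751 ≤ longitude ≤ 136.000 and 35.795 ≤ latitude ≤ 36.009.

Outer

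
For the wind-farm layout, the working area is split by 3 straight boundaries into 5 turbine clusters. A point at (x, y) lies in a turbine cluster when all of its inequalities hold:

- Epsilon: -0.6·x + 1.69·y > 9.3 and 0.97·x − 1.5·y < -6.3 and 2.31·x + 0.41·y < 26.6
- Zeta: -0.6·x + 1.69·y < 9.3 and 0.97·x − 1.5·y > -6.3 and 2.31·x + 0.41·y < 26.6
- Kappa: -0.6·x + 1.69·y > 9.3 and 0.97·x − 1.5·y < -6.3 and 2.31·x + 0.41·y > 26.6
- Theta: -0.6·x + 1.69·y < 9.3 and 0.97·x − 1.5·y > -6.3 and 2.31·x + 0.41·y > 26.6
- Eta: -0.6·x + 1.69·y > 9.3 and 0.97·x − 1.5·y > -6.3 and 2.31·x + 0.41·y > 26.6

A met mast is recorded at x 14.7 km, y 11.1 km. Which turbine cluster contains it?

Eta

-0.6·14.7 + 1.69·11.1 = 9.939, which is > 9.3
0.97·14.7 − 1.5·11.1 = -2.391, which is > -6.3
2.31·14.7 + 0.41·11.1 = 38.508, which is > 26.6
This sign pattern matches Eta.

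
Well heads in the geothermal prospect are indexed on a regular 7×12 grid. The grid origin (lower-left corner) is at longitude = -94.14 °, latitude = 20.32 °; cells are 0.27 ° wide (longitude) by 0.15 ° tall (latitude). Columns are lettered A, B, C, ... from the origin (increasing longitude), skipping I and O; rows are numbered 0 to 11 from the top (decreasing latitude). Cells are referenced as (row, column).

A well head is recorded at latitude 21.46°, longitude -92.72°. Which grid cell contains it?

Column index: ⌊(-92.72 − -94.14) / 0.27⌋ = ⌊5.259⌋ = 5 → column F
Row offset from origin: ⌊(21.46 − 20.32) / 0.15⌋ = ⌊7.600⌋ = 7 → row 4 (counted from top)

(4, F)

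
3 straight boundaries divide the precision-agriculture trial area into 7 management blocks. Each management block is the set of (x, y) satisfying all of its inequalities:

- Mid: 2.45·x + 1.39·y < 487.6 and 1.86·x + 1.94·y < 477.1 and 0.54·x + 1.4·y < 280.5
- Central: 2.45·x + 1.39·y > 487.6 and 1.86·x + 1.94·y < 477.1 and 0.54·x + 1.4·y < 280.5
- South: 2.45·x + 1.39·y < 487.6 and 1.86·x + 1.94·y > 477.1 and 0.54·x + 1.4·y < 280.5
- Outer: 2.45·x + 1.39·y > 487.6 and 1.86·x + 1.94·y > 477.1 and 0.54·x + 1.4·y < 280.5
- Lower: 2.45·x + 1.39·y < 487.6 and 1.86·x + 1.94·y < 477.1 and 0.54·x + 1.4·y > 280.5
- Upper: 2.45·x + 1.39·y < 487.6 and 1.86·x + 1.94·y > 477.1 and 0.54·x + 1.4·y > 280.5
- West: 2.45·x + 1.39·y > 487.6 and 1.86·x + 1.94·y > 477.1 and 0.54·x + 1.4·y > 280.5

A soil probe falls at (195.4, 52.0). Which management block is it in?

2.45·195.4 + 1.39·52.0 = 551.010, which is > 487.6
1.86·195.4 + 1.94·52.0 = 464.324, which is < 477.1
0.54·195.4 + 1.4·52.0 = 178.316, which is < 280.5
This sign pattern matches Central.

Central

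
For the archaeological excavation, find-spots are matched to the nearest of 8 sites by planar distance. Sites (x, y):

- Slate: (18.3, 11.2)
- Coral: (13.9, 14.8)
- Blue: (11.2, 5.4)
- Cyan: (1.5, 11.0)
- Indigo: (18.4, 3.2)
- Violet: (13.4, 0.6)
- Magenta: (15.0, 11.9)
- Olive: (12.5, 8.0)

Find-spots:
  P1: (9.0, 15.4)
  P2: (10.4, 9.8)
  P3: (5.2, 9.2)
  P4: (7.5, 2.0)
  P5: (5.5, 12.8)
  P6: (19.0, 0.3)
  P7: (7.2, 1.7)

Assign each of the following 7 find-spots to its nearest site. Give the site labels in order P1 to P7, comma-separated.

P1 → Coral (d²=24.37)
P2 → Olive (d²=7.65)
P3 → Cyan (d²=16.93)
P4 → Blue (d²=25.25)
P5 → Cyan (d²=19.24)
P6 → Indigo (d²=8.77)
P7 → Blue (d²=29.69)

Coral, Olive, Cyan, Blue, Cyan, Indigo, Blue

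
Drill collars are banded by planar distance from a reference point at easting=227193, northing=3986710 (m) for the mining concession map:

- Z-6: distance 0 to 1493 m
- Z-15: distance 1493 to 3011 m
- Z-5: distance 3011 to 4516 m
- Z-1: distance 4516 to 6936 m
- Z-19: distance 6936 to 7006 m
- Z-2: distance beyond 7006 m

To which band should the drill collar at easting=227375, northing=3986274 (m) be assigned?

Z-6

Distance = √((227375−227193)² + (3986274−3986710)²) = √(33124.000 + 190096.000) = 472.462 m.
0 ≤ 472.462 < 1493 → Z-6.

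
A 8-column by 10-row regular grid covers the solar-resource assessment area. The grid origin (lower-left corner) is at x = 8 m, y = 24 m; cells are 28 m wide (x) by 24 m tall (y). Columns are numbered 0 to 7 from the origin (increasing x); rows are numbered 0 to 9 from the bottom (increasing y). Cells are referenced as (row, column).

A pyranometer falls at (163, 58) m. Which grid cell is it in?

(1, 5)

Column index: ⌊(163 − 8) / 28⌋ = ⌊5.536⌋ = 5
Row offset from origin: ⌊(58 − 24) / 24⌋ = ⌊1.417⌋ = 1 → row 1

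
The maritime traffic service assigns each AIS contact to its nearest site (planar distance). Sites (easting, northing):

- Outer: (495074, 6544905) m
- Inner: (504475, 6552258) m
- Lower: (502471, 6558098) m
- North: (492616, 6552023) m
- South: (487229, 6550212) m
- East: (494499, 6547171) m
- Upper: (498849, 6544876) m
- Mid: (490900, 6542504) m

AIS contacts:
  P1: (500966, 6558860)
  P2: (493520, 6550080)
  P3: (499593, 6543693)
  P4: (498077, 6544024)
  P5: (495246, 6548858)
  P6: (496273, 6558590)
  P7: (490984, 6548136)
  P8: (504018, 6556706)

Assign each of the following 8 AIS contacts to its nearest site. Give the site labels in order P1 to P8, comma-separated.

Lower, North, Upper, Upper, East, Lower, East, Lower

P1 → Lower (d²=2845669.00)
P2 → North (d²=4592465.00)
P3 → Upper (d²=1953025.00)
P4 → Upper (d²=1321888.00)
P5 → East (d²=3403978.00)
P6 → Lower (d²=38657268.00)
P7 → East (d²=13286450.00)
P8 → Lower (d²=4330873.00)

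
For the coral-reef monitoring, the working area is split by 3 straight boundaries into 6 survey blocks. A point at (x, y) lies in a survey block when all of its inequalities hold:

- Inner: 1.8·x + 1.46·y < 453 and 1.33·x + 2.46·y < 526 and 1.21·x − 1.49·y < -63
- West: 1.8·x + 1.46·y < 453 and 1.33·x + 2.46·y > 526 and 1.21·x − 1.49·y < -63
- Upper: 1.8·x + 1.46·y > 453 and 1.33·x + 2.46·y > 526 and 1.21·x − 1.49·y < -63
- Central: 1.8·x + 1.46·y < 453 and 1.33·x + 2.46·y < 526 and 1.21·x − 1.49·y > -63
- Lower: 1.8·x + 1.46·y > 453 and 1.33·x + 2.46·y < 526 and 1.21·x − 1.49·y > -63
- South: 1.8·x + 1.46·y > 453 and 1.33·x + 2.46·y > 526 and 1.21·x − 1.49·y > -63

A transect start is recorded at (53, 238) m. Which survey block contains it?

West

1.8·53 + 1.46·238 = 442.880, which is < 453
1.33·53 + 2.46·238 = 655.970, which is > 526
1.21·53 − 1.49·238 = -290.490, which is < -63
This sign pattern matches West.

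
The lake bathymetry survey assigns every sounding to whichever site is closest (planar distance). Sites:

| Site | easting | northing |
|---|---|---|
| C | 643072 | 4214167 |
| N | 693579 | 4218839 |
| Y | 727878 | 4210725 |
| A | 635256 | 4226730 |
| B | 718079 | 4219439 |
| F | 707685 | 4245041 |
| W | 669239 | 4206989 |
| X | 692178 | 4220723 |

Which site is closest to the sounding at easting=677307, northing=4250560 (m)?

F

Squared distances to each site:
C: 2496485674.000; N: 1270999825.000; Y: 4144253266.000; A: 2336155501.000; B: 2630872625.000; F: 953282245.000; W: 1963524665.000; X: 1111393210.000.
Minimum at F.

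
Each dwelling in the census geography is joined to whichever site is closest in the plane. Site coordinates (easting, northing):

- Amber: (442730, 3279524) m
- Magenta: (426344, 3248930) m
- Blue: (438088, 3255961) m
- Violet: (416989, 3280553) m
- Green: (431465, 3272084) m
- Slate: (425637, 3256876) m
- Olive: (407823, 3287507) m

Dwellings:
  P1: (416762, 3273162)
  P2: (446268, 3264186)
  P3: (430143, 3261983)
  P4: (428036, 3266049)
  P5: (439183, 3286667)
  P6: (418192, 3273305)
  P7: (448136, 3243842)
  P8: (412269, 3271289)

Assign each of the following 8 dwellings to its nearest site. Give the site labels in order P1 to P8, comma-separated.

P1 → Violet (d²=54678410.00)
P2 → Blue (d²=134563025.00)
P3 → Slate (d²=46385485.00)
P4 → Green (d²=48179266.00)
P5 → Amber (d²=63603658.00)
P6 → Violet (d²=53980713.00)
P7 → Blue (d²=247832465.00)
P8 → Violet (d²=108100096.00)

Violet, Blue, Slate, Green, Amber, Violet, Blue, Violet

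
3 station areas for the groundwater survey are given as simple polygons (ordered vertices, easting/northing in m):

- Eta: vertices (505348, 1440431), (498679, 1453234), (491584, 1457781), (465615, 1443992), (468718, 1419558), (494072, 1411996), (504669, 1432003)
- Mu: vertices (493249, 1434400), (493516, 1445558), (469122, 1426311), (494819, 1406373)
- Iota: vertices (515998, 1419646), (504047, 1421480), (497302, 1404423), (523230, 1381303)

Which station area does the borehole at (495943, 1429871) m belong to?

Eta

Cast a ray rightward from (495943, 1429871). For each polygon, the edges (by vertex number in listed order) whose endpoints lie on opposite sides of northing = 1429871, where each meets that height, and whether that is right or left of the point:
Eta: 4–5 at easting≈467408.3 (left), 6–7 at easting≈503539.8 (right) → 1 crossing.
Mu: 2–3 at easting≈473634.0 (left), 4–1 at easting≈493502.7 (left) → 0 crossings.
Iota: no edge straddles that height → 0 crossings.
Only Eta has an odd count, so the point is inside Eta.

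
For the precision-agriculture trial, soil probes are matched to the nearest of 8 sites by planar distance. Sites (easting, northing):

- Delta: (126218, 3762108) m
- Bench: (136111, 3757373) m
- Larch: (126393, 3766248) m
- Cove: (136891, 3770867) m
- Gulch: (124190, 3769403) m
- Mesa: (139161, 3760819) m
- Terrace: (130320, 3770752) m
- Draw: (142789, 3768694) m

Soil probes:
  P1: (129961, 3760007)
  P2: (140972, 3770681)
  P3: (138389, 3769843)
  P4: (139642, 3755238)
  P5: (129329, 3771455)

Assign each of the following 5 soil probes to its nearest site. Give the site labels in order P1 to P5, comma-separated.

P1 → Delta (d²=18424250.00)
P2 → Draw (d²=7249658.00)
P3 → Cove (d²=3292580.00)
P4 → Bench (d²=17026186.00)
P5 → Terrace (d²=1476290.00)

Delta, Draw, Cove, Bench, Terrace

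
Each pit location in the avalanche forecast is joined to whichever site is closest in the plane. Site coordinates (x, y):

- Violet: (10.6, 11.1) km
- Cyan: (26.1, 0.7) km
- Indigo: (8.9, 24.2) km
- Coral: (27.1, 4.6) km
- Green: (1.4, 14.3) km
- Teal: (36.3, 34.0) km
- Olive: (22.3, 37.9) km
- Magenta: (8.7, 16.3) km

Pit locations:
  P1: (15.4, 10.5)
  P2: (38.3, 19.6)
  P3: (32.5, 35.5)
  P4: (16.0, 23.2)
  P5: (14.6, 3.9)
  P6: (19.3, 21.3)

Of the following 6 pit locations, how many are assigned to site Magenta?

P1 → Violet
P2 → Teal
P3 → Teal
P4 → Indigo
P5 → Violet
P6 → Indigo
0 of the 6 go to Magenta.

0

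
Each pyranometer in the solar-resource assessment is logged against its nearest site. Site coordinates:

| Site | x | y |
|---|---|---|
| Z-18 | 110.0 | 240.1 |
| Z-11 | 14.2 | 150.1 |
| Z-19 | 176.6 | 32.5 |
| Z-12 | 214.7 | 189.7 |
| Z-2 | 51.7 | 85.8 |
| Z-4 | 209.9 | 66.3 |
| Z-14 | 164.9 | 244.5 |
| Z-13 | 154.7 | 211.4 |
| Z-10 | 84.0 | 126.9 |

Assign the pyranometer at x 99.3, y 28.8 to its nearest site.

Z-2

Squared distances to each site:
Z-18: 44762.180; Z-11: 21955.700; Z-19: 5988.980; Z-12: 39205.970; Z-2: 5514.760; Z-4: 13638.610; Z-14: 50829.850; Z-13: 36411.920; Z-10: 9857.700.
Minimum at Z-2.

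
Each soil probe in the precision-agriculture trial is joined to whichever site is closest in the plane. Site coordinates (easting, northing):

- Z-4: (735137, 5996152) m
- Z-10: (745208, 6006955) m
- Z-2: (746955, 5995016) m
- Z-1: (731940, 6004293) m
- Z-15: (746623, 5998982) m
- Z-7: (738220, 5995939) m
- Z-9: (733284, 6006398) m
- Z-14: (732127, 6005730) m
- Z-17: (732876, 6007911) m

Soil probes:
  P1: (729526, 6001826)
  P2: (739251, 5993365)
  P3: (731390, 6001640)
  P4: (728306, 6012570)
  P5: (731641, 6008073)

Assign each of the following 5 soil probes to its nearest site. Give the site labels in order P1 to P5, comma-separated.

Z-1, Z-7, Z-1, Z-17, Z-17

P1 → Z-1 (d²=11913485.00)
P2 → Z-7 (d²=7688437.00)
P3 → Z-1 (d²=7340909.00)
P4 → Z-17 (d²=42591181.00)
P5 → Z-17 (d²=1551469.00)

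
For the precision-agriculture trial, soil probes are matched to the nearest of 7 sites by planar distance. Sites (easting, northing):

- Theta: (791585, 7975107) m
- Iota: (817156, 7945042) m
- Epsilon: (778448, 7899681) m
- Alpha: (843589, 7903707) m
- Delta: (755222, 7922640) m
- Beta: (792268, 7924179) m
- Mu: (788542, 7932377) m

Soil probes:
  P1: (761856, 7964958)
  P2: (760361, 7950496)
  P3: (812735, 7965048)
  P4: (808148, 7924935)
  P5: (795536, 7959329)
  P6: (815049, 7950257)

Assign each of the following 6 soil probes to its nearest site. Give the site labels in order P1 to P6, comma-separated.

Theta, Delta, Iota, Beta, Theta, Iota

P1 → Theta (d²=986815642.00)
P2 → Delta (d²=802366057.00)
P3 → Iota (d²=419785277.00)
P4 → Beta (d²=252745936.00)
P5 → Theta (d²=264555685.00)
P6 → Iota (d²=31635674.00)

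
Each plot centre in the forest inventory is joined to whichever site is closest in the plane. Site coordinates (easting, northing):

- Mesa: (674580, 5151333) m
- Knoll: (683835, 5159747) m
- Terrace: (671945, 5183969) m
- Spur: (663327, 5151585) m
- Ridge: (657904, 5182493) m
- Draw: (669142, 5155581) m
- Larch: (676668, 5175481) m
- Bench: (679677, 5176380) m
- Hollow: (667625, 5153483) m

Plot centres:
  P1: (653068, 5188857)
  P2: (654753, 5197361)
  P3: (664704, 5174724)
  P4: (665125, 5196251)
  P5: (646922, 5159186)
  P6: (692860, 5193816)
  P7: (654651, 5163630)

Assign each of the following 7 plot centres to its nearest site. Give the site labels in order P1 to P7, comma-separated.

Ridge, Ridge, Ridge, Terrace, Spur, Bench, Spur

P1 → Ridge (d²=63887392.00)
P2 → Ridge (d²=230986225.00)
P3 → Ridge (d²=106597361.00)
P4 → Terrace (d²=197359924.00)
P5 → Spur (d²=326899226.00)
P6 → Bench (d²=477805585.00)
P7 → Spur (d²=220355001.00)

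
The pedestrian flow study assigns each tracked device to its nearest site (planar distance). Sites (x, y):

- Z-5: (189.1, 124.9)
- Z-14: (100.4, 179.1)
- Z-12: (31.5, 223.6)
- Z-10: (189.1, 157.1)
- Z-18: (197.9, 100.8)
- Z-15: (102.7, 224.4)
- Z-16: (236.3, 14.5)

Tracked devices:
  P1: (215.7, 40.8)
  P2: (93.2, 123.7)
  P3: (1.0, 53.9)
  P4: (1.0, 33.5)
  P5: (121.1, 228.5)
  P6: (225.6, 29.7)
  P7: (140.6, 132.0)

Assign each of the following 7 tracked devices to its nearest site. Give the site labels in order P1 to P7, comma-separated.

P1 → Z-16 (d²=1116.05)
P2 → Z-14 (d²=3121.00)
P3 → Z-14 (d²=25555.40)
P4 → Z-14 (d²=31079.72)
P5 → Z-15 (d²=355.37)
P6 → Z-16 (d²=345.53)
P7 → Z-5 (d²=2402.66)

Z-16, Z-14, Z-14, Z-14, Z-15, Z-16, Z-5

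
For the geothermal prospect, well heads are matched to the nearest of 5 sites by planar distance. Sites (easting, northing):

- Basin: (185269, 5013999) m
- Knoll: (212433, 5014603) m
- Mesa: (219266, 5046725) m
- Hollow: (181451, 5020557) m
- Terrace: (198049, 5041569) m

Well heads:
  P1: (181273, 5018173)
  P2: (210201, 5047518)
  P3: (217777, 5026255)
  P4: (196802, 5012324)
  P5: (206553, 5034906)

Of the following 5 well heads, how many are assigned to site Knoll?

1

P1 → Hollow
P2 → Mesa
P3 → Knoll
P4 → Basin
P5 → Terrace
1 of the 5 goes to Knoll.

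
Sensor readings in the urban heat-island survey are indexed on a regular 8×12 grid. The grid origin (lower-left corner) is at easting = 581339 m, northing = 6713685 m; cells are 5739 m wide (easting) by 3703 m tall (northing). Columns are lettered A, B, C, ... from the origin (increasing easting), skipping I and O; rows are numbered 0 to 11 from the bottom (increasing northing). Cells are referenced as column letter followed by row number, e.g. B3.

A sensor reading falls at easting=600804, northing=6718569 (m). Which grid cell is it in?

D1

Column index: ⌊(600804 − 581339) / 5739⌋ = ⌊3.392⌋ = 3 → column D
Row offset from origin: ⌊(6718569 − 6713685) / 3703⌋ = ⌊1.319⌋ = 1 → row 1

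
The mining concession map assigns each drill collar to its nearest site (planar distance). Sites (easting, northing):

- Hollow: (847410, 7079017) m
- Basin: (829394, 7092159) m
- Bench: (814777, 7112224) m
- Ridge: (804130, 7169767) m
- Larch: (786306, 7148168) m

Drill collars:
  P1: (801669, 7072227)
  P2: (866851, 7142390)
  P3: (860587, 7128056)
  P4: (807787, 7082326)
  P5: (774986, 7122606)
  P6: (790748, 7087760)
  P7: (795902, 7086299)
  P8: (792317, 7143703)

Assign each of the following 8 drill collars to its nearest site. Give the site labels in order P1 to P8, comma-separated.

P1 → Basin (d²=1165960249.00)
P2 → Bench (d²=3621689032.00)
P3 → Basin (d²=2261597858.00)
P4 → Basin (d²=563550338.00)
P5 → Larch (d²=781558244.00)
P6 → Bench (d²=1175880137.00)
P7 → Bench (d²=1028371250.00)
P8 → Larch (d²=56068346.00)

Basin, Bench, Basin, Basin, Larch, Bench, Bench, Larch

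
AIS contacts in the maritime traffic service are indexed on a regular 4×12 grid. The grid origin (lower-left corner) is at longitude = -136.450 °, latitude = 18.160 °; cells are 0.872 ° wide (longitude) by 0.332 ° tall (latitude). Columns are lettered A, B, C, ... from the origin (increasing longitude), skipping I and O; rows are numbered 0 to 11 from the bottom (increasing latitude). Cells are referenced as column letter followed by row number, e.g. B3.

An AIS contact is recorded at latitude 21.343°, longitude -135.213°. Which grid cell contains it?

Column index: ⌊(-135.213 − -136.450) / 0.872⌋ = ⌊1.419⌋ = 1 → column B
Row offset from origin: ⌊(21.343 − 18.160) / 0.332⌋ = ⌊9.587⌋ = 9 → row 9

B9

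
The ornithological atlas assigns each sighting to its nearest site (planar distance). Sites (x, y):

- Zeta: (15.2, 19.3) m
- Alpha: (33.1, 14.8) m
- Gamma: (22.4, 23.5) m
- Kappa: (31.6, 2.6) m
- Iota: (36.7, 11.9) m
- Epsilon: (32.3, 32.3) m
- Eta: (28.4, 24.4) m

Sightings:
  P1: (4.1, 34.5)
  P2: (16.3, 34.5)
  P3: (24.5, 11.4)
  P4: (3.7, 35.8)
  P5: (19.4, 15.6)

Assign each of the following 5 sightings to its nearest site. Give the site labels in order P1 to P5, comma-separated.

P1 → Zeta (d²=354.25)
P2 → Gamma (d²=158.21)
P3 → Alpha (d²=85.52)
P4 → Zeta (d²=404.50)
P5 → Zeta (d²=31.33)

Zeta, Gamma, Alpha, Zeta, Zeta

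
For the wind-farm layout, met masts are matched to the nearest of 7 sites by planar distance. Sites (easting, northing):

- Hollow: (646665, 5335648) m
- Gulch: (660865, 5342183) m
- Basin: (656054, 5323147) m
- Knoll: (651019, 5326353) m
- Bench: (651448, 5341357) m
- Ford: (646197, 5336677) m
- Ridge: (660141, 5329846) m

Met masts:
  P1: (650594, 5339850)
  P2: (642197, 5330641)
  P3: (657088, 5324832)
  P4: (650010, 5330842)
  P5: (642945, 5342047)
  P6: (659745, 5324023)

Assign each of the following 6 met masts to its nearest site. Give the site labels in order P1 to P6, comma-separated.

Bench, Hollow, Basin, Knoll, Ford, Basin

P1 → Bench (d²=3000365.00)
P2 → Hollow (d²=45033073.00)
P3 → Basin (d²=3908381.00)
P4 → Knoll (d²=21169202.00)
P5 → Ford (d²=39412404.00)
P6 → Basin (d²=14390857.00)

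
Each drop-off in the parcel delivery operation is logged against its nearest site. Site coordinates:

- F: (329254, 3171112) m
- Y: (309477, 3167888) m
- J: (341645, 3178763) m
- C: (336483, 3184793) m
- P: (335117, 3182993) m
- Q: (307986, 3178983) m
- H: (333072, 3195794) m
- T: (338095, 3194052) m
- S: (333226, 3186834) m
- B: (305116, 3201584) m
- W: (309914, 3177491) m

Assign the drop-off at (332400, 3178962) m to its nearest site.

Squared distances to each site:
F: 71519816.000; Y: 648097405.000; J: 85509626.000; C: 50671450.000; P: 23631050.000; Q: 596043837.000; H: 283767808.000; T: 260141125.000; S: 62650660.000; B: 1256171540.000; W: 507784037.000.
Minimum at P.

P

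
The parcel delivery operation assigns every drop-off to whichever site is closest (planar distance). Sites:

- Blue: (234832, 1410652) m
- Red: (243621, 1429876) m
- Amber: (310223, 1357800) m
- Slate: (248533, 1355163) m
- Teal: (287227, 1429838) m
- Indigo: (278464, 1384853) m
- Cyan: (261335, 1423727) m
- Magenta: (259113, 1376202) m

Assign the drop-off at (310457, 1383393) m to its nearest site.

Squared distances to each site:
Blue: 6462193706.000; Red: 6627720185.000; Amber: 655056405.000; Slate: 4631514676.000; Teal: 2696770925.000; Indigo: 1025683649.000; Cyan: 4039802440.000; Magenta: 2687916817.000.
Minimum at Amber.

Amber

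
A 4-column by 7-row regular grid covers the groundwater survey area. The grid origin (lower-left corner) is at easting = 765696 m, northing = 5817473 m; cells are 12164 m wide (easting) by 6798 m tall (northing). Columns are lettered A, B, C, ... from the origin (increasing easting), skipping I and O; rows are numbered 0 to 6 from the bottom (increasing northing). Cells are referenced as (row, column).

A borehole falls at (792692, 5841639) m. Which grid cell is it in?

(3, C)

Column index: ⌊(792692 − 765696) / 12164⌋ = ⌊2.219⌋ = 2 → column C
Row offset from origin: ⌊(5841639 − 5817473) / 6798⌋ = ⌊3.555⌋ = 3 → row 3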